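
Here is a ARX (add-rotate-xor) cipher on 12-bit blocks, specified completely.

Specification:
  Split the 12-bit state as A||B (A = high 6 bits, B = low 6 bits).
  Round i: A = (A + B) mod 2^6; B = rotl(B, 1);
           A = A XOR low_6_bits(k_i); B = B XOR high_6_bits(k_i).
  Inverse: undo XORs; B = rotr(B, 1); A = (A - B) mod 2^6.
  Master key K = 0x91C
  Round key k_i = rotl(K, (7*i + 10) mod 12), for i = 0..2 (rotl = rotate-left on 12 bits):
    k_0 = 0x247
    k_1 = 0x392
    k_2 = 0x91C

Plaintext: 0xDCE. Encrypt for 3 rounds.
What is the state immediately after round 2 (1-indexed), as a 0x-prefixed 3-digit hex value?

s_0 = plaintext = 0xDCE
s_1 = Round(s_0, k_0) = 0x095
s_2 = Round(s_1, k_1) = 0x164
s_3 = Round(s_2, k_2) = 0xD6D

0x164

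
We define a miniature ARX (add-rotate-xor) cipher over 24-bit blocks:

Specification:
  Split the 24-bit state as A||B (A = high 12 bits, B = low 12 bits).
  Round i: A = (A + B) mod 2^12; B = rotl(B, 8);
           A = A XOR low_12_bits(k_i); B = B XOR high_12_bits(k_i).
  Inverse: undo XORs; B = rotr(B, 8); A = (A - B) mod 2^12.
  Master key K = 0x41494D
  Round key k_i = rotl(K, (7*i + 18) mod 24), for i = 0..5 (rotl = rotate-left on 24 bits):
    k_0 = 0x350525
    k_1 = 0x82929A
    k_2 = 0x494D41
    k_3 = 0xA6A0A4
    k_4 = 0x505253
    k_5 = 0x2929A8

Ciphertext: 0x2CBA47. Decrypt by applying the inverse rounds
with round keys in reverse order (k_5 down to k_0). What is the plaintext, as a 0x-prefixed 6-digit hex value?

s_0 = ciphertext = 0x2CBA47
s_1 = InvRound(s_0, k_5) = 0xE0BD58
s_2 = InvRound(s_1, k_4) = 0x6805D8
s_3 = InvRound(s_2, k_3) = 0xAF5B2F
s_4 = InvRound(s_3, k_2) = 0xBF5BBF
s_5 = InvRound(s_4, k_1) = 0x00C963
s_6 = InvRound(s_5, k_0) = 0x1EF33A

0x1EF33A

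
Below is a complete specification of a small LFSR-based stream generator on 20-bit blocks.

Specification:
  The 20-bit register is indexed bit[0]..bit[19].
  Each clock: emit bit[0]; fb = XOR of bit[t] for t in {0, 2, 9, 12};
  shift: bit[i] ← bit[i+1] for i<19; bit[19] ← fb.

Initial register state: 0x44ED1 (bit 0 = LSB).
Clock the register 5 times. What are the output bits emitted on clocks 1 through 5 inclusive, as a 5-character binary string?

10001

reg_0 = 0x44ED1
clock 1: out=1, reg = 0x22768
clock 2: out=0, reg = 0x913B4
clock 3: out=0, reg = 0xC89DA
clock 4: out=0, reg = 0x644ED
clock 5: out=1, reg = 0x32276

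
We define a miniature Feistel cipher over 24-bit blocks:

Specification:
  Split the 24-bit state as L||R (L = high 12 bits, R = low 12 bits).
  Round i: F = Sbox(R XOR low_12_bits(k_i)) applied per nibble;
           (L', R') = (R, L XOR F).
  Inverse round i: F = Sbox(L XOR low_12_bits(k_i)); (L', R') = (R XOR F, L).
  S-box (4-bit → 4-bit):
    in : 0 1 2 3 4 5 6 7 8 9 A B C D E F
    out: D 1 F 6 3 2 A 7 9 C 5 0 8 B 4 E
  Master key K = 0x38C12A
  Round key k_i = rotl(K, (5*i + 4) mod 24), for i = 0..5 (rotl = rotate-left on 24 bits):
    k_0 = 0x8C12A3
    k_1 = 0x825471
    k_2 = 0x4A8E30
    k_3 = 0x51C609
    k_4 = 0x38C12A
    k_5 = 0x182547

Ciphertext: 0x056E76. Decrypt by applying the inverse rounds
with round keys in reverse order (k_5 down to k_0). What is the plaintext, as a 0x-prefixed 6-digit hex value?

0x11212A

s_0 = ciphertext = 0x056E76
s_1 = InvRound(s_0, k_5) = 0xC67056
s_2 = InvRound(s_1, k_4) = 0xB6DC67
s_3 = InvRound(s_2, k_3) = 0x7C4B6D
s_4 = InvRound(s_3, k_2) = 0x78E7C4
s_5 = InvRound(s_4, k_1) = 0x12A78E
s_6 = InvRound(s_5, k_0) = 0x11212A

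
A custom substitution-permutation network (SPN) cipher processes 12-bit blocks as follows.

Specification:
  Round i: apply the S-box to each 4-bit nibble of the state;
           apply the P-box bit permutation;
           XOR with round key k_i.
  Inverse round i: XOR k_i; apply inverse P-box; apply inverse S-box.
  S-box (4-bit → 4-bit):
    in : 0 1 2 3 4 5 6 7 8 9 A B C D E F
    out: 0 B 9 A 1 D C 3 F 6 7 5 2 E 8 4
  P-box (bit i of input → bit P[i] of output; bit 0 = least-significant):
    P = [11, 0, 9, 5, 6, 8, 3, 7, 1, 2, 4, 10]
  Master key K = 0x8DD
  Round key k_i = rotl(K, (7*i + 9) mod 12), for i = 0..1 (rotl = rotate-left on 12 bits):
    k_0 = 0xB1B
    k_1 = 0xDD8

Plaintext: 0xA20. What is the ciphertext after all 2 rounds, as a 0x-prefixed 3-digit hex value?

s_0 = plaintext = 0xA20
s_1 = Round(s_0, k_0) = 0xBCD
s_2 = Round(s_1, k_1) = 0xEEB

0xEEB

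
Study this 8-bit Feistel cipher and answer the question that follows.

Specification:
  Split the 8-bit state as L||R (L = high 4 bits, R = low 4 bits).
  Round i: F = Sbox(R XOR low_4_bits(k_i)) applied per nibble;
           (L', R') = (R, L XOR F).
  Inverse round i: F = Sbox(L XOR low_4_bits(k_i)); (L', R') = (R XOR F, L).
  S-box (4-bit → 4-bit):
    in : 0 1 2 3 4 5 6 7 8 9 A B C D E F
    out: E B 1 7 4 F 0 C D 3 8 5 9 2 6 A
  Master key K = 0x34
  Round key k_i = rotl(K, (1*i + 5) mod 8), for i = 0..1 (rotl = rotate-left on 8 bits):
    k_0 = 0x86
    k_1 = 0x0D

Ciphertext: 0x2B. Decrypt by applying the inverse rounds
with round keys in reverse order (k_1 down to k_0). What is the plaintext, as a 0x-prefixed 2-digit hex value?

s_0 = ciphertext = 0x2B
s_1 = InvRound(s_0, k_1) = 0x12
s_2 = InvRound(s_1, k_0) = 0xE1

0xE1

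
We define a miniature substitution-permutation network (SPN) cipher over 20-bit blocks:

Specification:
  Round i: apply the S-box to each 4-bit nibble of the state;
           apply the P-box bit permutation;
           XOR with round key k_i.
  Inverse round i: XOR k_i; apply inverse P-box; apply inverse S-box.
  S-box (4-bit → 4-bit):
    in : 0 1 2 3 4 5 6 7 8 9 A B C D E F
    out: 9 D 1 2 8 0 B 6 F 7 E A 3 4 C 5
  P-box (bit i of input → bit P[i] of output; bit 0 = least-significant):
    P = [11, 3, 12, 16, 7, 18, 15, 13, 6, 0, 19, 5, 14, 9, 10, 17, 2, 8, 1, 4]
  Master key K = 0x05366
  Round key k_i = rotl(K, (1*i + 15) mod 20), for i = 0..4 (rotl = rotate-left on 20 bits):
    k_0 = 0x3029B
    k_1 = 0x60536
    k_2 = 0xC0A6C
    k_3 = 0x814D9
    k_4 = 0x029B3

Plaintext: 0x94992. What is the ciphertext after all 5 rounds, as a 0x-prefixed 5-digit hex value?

0x3DFDE

s_0 = plaintext = 0x94992
s_1 = Round(s_0, k_0) = 0xD8B5C
s_2 = Round(s_1, k_1) = 0x44B1D
s_3 = Round(s_2, k_2) = 0xEBADD
s_4 = Round(s_3, k_3) = 0x286EA
s_5 = Round(s_4, k_4) = 0x3DFDE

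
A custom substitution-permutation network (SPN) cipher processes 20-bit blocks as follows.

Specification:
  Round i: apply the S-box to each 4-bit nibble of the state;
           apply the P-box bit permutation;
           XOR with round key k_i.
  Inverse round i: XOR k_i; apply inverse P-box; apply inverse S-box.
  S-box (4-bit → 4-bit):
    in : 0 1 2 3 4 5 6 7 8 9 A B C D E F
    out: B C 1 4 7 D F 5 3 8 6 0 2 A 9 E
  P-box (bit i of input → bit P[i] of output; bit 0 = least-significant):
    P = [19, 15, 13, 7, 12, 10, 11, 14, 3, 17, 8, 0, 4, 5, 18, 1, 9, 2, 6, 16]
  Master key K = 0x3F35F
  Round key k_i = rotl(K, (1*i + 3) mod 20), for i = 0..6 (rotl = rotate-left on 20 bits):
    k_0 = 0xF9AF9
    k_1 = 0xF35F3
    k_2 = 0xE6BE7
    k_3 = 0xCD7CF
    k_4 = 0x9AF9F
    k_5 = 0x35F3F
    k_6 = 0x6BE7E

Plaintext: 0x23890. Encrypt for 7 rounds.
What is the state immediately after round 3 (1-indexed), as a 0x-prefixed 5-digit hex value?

s_0 = plaintext = 0x23890
s_1 = Round(s_0, k_0) = 0x15871
s_2 = Round(s_1, k_1) = 0x80D29
s_3 = Round(s_2, k_2) = 0xC7950
s_4 = Round(s_3, k_3) = 0x00F5A
s_5 = Round(s_4, k_4) = 0xA54A8
s_6 = Round(s_5, k_5) = 0xDD261
s_7 = Round(s_6, k_6) = 0x7C2D0

0xC7950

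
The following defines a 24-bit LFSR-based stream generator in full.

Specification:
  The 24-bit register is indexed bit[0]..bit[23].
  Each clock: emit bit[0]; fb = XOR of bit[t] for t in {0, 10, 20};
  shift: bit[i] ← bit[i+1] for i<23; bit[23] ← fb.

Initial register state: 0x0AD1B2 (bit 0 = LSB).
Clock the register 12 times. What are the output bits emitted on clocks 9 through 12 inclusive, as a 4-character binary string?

reg_0 = 0x0AD1B2
clock 1: out=0, reg = 0x0568D9
clock 2: out=1, reg = 0x82B46C
clock 3: out=0, reg = 0xC15A36
clock 4: out=0, reg = 0x60AD1B
clock 5: out=1, reg = 0x30568D
clock 6: out=1, reg = 0x982B46
clock 7: out=0, reg = 0xCC15A3
clock 8: out=1, reg = 0x660AD1
clock 9: out=1, reg = 0xB30568
clock 10: out=0, reg = 0x5982B4
clock 11: out=0, reg = 0xACC15A
clock 12: out=0, reg = 0x5660AD

1000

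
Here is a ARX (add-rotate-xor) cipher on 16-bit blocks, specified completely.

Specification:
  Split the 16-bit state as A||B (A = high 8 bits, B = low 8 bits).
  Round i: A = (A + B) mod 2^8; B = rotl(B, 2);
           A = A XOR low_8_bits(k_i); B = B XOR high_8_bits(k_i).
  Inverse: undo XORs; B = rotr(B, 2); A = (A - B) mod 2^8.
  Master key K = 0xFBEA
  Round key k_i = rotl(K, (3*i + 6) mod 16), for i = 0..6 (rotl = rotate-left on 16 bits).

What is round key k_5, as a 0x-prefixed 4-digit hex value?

0x7D5F

K = 0xFBEA
k_0 = rotl(K, (3*0+6) mod 16) = rotl(K, 6) = 0xFABE
k_1 = rotl(K, (3*1+6) mod 16) = rotl(K, 9) = 0xD5F7
k_2 = rotl(K, (3*2+6) mod 16) = rotl(K, 12) = 0xAFBE
k_3 = rotl(K, (3*3+6) mod 16) = rotl(K, 15) = 0x7DF5
k_4 = rotl(K, (3*4+6) mod 16) = rotl(K, 2) = 0xEFAB
k_5 = rotl(K, (3*5+6) mod 16) = rotl(K, 5) = 0x7D5F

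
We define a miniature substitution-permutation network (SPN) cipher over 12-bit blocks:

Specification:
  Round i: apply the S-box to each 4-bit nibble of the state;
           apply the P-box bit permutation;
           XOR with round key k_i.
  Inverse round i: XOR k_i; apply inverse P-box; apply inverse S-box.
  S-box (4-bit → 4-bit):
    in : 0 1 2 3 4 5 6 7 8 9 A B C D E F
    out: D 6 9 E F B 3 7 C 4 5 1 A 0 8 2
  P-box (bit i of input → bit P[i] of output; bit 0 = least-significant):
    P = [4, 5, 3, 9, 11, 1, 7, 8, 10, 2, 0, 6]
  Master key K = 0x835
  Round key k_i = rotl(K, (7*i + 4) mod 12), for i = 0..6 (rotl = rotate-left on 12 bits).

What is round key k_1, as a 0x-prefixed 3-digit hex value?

K = 0x835
k_0 = rotl(K, (7*0+4) mod 12) = rotl(K, 4) = 0x358
k_1 = rotl(K, (7*1+4) mod 12) = rotl(K, 11) = 0xC1A

0xC1A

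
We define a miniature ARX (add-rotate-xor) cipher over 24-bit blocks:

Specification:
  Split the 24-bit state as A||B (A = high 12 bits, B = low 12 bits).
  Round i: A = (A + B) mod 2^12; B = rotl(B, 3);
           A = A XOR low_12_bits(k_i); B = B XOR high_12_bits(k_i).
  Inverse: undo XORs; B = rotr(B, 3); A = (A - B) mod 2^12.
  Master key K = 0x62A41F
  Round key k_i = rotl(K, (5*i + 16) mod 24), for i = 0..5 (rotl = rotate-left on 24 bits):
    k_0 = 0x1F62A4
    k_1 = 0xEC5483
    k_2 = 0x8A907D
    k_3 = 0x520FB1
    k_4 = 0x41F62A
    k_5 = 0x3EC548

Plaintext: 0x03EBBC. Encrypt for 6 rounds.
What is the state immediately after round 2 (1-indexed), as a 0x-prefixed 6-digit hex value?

0x1F2E5B

s_0 = plaintext = 0x03EBBC
s_1 = Round(s_0, k_0) = 0x95EC13
s_2 = Round(s_1, k_1) = 0x1F2E5B
s_3 = Round(s_2, k_2) = 0x030A76
s_4 = Round(s_3, k_3) = 0x517695
s_5 = Round(s_4, k_4) = 0xD860B4
s_6 = Round(s_5, k_5) = 0xB7264C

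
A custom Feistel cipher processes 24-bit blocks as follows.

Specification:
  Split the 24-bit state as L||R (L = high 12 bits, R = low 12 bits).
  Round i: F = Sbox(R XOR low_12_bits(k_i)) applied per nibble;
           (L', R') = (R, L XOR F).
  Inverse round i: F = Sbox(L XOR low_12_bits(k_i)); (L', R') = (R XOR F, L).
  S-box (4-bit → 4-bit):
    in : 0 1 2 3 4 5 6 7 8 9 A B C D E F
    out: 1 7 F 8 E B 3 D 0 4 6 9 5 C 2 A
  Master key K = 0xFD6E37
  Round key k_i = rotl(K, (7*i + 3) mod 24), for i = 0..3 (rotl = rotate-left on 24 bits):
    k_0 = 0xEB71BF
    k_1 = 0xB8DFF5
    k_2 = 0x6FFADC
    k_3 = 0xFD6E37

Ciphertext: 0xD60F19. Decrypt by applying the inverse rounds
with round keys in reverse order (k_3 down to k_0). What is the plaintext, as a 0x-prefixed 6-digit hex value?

0xF1154F

s_0 = ciphertext = 0xD60F19
s_1 = InvRound(s_0, k_3) = 0x7A4D60
s_2 = InvRound(s_1, k_2) = 0x1B07A4
s_3 = InvRound(s_2, k_1) = 0x54F1B0
s_4 = InvRound(s_3, k_0) = 0xF1154F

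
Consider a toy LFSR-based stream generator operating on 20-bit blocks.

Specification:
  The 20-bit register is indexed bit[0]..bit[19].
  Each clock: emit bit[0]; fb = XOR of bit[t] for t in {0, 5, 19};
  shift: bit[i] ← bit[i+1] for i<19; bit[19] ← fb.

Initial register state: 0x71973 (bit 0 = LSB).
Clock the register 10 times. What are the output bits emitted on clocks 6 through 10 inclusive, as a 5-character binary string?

11010

reg_0 = 0x71973
clock 1: out=1, reg = 0x38CB9
clock 2: out=1, reg = 0x1C65C
clock 3: out=0, reg = 0x0E32E
clock 4: out=0, reg = 0x87197
clock 5: out=1, reg = 0x438CB
clock 6: out=1, reg = 0xA1C65
clock 7: out=1, reg = 0xD0E32
clock 8: out=0, reg = 0x68719
clock 9: out=1, reg = 0xB438C
clock 10: out=0, reg = 0xDA1C6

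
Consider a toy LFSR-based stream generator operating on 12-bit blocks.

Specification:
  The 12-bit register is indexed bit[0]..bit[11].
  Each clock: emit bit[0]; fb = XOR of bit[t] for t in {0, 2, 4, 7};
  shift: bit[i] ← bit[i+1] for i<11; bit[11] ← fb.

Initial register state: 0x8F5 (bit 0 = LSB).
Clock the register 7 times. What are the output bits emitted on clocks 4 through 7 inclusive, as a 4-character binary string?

0111

reg_0 = 0x8F5
clock 1: out=1, reg = 0x47A
clock 2: out=0, reg = 0xA3D
clock 3: out=1, reg = 0xD1E
clock 4: out=0, reg = 0x68F
clock 5: out=1, reg = 0xB47
clock 6: out=1, reg = 0x5A3
clock 7: out=1, reg = 0x2D1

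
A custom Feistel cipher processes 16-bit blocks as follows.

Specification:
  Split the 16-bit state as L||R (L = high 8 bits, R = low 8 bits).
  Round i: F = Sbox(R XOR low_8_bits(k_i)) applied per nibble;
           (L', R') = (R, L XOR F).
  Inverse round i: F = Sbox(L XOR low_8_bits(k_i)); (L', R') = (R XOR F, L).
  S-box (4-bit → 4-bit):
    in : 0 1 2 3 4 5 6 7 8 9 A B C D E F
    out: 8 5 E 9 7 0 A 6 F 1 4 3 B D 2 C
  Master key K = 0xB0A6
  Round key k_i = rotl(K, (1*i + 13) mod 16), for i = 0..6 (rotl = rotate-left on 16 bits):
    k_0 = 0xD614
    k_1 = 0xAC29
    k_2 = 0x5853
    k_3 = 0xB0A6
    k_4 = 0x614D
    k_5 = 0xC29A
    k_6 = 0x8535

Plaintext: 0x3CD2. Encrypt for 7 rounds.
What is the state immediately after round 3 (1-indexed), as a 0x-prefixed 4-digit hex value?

0x9E3B

s_0 = plaintext = 0x3CD2
s_1 = Round(s_0, k_0) = 0xD286
s_2 = Round(s_1, k_1) = 0x869E
s_3 = Round(s_2, k_2) = 0x9E3B
s_4 = Round(s_3, k_3) = 0x3B83
s_5 = Round(s_4, k_4) = 0x8389
s_6 = Round(s_5, k_5) = 0x89DA
s_7 = Round(s_6, k_6) = 0xDAA5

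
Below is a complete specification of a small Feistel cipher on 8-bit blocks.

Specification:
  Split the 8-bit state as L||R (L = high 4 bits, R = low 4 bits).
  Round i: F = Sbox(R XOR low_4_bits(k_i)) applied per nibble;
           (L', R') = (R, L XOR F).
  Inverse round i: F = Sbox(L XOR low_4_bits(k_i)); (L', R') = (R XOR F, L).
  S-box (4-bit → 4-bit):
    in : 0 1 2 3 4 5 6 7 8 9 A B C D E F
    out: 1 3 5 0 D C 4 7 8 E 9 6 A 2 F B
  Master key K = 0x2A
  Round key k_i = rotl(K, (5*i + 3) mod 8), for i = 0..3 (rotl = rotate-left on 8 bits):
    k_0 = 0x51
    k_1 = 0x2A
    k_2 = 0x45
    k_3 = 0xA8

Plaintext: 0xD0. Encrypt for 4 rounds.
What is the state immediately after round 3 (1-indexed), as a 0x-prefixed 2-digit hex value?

0xD6

s_0 = plaintext = 0xD0
s_1 = Round(s_0, k_0) = 0x0E
s_2 = Round(s_1, k_1) = 0xED
s_3 = Round(s_2, k_2) = 0xD6
s_4 = Round(s_3, k_3) = 0x62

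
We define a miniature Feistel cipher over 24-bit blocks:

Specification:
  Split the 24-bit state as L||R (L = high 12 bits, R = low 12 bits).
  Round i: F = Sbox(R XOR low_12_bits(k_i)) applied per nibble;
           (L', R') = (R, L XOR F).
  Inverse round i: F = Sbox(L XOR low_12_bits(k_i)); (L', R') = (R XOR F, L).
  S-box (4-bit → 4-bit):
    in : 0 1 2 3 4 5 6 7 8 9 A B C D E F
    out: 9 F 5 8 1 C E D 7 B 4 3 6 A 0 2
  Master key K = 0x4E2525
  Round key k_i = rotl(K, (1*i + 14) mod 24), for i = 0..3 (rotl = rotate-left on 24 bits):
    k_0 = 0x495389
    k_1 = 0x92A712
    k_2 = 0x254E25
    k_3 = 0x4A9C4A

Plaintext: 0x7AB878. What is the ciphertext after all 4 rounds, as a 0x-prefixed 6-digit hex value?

s_0 = plaintext = 0x7AB878
s_1 = Round(s_0, k_0) = 0x878484
s_2 = Round(s_1, k_1) = 0x4840C6
s_3 = Round(s_2, k_2) = 0x0C648C
s_4 = Round(s_3, k_3) = 0x48C7A8

0x48C7A8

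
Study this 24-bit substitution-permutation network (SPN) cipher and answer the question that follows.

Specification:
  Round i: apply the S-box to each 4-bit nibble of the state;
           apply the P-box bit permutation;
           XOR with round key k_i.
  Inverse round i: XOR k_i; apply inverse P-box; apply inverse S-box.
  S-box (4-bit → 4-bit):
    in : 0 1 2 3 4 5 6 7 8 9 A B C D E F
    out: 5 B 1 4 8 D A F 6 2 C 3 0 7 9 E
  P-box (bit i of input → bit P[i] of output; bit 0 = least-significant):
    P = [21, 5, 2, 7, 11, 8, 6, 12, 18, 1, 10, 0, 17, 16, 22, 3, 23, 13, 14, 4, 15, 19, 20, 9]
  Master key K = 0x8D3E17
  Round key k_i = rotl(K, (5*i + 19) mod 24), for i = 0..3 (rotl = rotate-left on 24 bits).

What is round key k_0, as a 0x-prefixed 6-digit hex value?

K = 0x8D3E17
k_0 = rotl(K, (5*0+19) mod 24) = rotl(K, 19) = 0xBC69F0

0xBC69F0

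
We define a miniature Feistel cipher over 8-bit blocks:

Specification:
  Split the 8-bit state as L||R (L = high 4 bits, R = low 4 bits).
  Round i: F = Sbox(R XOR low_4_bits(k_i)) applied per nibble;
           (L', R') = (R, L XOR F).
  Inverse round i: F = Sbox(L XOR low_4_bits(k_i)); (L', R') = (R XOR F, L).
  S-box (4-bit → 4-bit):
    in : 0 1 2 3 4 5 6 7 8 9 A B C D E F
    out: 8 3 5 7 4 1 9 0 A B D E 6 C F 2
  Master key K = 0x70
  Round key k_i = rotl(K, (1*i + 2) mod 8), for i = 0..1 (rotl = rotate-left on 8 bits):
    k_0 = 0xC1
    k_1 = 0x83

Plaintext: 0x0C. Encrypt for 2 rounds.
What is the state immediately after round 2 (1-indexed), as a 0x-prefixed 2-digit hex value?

0xCE

s_0 = plaintext = 0x0C
s_1 = Round(s_0, k_0) = 0xCC
s_2 = Round(s_1, k_1) = 0xCE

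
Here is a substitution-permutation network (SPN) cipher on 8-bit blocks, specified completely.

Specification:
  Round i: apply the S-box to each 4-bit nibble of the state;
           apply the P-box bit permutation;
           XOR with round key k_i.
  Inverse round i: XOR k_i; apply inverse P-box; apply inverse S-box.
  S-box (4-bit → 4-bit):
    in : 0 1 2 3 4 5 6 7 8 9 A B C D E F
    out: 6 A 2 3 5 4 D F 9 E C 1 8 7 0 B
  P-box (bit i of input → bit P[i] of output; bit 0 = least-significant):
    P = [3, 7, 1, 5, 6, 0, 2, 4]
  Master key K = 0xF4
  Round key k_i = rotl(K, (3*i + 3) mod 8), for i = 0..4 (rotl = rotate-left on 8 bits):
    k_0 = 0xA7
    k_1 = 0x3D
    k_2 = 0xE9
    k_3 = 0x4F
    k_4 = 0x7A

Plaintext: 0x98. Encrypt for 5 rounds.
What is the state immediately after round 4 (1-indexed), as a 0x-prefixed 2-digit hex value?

s_0 = plaintext = 0x98
s_1 = Round(s_0, k_0) = 0x9A
s_2 = Round(s_1, k_1) = 0x0A
s_3 = Round(s_2, k_2) = 0xCE
s_4 = Round(s_3, k_3) = 0x5F
s_5 = Round(s_4, k_4) = 0xD6

0x5F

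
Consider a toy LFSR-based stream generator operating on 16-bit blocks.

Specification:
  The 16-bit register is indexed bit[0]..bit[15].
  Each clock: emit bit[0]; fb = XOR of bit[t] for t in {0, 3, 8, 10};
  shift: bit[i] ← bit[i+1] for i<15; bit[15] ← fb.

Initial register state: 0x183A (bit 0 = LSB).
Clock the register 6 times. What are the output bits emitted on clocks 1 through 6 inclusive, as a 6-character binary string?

010111

reg_0 = 0x183A
clock 1: out=0, reg = 0x8C1D
clock 2: out=1, reg = 0xC60E
clock 3: out=0, reg = 0x6307
clock 4: out=1, reg = 0x3183
clock 5: out=1, reg = 0x18C1
clock 6: out=1, reg = 0x8C60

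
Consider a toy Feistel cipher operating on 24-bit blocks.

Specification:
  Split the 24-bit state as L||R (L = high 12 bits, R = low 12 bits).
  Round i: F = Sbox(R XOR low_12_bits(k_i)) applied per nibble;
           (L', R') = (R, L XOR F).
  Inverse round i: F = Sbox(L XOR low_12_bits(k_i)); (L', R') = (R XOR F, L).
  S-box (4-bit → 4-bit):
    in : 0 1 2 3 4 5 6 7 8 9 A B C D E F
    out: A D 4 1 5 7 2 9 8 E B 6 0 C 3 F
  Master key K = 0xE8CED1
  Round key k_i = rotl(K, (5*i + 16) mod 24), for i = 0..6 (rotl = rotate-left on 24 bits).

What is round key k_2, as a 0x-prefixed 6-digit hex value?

0xA33B47

K = 0xE8CED1
k_0 = rotl(K, (5*0+16) mod 24) = rotl(K, 16) = 0xD1E8CE
k_1 = rotl(K, (5*1+16) mod 24) = rotl(K, 21) = 0x3D19DA
k_2 = rotl(K, (5*2+16) mod 24) = rotl(K, 2) = 0xA33B47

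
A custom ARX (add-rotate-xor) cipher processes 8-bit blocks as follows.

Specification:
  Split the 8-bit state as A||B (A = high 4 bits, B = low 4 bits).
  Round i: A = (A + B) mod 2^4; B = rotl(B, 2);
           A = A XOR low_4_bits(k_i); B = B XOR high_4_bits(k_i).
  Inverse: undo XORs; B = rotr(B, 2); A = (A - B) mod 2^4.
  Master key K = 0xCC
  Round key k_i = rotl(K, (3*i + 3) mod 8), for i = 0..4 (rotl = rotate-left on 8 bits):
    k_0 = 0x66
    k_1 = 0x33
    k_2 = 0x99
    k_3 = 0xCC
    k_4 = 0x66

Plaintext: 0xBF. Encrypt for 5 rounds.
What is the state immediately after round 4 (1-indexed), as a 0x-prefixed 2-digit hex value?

s_0 = plaintext = 0xBF
s_1 = Round(s_0, k_0) = 0xC9
s_2 = Round(s_1, k_1) = 0x65
s_3 = Round(s_2, k_2) = 0x2C
s_4 = Round(s_3, k_3) = 0x2F
s_5 = Round(s_4, k_4) = 0x79

0x2F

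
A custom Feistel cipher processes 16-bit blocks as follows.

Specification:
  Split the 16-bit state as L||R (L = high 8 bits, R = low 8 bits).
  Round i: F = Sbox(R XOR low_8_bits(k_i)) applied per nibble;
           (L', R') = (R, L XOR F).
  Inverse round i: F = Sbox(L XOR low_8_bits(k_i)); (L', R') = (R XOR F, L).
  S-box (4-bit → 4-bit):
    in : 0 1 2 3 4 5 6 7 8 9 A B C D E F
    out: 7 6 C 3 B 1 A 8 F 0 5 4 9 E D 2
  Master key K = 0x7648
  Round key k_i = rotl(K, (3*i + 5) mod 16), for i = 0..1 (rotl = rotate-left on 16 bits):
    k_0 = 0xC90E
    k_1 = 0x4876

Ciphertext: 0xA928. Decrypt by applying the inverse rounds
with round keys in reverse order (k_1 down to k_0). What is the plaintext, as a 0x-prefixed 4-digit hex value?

s_0 = ciphertext = 0xA928
s_1 = InvRound(s_0, k_1) = 0xCAA9
s_2 = InvRound(s_1, k_0) = 0x32CA

0x32CA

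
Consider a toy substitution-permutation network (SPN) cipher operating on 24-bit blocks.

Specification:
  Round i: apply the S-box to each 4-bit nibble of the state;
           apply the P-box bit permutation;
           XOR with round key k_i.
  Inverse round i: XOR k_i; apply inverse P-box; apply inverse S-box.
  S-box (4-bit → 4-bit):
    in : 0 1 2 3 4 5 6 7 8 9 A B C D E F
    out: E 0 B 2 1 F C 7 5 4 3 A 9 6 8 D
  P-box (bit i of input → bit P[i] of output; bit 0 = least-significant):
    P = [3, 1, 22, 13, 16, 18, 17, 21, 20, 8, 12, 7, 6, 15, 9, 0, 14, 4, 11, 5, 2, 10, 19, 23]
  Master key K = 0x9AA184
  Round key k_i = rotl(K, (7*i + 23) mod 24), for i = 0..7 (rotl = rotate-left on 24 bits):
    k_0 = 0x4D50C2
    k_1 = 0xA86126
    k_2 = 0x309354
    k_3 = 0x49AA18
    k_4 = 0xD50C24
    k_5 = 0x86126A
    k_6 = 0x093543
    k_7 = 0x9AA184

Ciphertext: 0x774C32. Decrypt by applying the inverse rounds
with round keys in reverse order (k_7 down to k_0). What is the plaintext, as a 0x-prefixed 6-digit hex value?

s_0 = ciphertext = 0x774C32
s_1 = InvRound(s_0, k_7) = 0x553B20
s_2 = InvRound(s_1, k_6) = 0xD6F43D
s_3 = InvRound(s_2, k_5) = 0xAA5410
s_4 = InvRound(s_3, k_4) = 0x851859
s_5 = InvRound(s_4, k_3) = 0x615936
s_6 = InvRound(s_5, k_2) = 0x1F744D
s_7 = InvRound(s_6, k_1) = 0xBEC75A
s_8 = InvRound(s_7, k_0) = 0xB3D5F8

0xB3D5F8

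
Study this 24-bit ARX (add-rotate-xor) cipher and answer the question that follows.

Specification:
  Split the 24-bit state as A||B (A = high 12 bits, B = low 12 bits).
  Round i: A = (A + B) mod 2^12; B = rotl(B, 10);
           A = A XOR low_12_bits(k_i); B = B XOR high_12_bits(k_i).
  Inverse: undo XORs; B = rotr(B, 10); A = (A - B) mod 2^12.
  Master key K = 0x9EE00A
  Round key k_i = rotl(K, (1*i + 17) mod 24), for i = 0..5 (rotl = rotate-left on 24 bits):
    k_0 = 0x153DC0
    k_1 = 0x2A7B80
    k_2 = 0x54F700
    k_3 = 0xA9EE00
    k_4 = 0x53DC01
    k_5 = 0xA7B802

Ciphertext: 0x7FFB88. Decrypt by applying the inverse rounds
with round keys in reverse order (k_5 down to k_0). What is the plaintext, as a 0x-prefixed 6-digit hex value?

0x13E6FE

s_0 = ciphertext = 0x7FFB88
s_1 = InvRound(s_0, k_5) = 0x8317CC
s_2 = InvRound(s_1, k_4) = 0x86CBC4
s_3 = InvRound(s_2, k_3) = 0x104568
s_4 = InvRound(s_3, k_2) = 0x56809C
s_5 = InvRound(s_4, k_1) = 0x5FC8EC
s_6 = InvRound(s_5, k_0) = 0x13E6FE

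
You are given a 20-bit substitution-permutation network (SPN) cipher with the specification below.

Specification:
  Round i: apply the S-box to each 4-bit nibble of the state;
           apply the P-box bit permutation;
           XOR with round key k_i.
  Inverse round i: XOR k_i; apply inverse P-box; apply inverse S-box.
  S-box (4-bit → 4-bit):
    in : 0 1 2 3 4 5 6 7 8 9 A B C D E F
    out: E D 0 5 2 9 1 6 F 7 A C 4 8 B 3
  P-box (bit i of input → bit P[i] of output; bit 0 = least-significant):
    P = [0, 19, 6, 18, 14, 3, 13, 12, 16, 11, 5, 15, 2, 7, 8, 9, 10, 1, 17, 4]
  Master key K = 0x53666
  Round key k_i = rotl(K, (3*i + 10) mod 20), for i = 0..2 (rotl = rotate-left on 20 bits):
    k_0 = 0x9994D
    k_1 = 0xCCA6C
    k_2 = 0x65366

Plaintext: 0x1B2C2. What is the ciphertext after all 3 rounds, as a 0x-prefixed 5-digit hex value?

s_0 = plaintext = 0x1B2C2
s_1 = Round(s_0, k_0) = 0xBBE5D
s_2 = Round(s_1, k_1) = 0xB117C
s_3 = Round(s_2, k_2) = 0x5F01A

0x5F01A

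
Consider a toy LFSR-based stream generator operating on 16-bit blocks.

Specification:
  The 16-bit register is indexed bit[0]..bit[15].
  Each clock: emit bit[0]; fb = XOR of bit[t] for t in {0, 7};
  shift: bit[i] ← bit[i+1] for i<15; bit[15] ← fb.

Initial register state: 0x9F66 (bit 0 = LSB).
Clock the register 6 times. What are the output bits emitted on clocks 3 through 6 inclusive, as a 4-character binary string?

reg_0 = 0x9F66
clock 1: out=0, reg = 0x4FB3
clock 2: out=1, reg = 0x27D9
clock 3: out=1, reg = 0x13EC
clock 4: out=0, reg = 0x89F6
clock 5: out=0, reg = 0xC4FB
clock 6: out=1, reg = 0x627D

1001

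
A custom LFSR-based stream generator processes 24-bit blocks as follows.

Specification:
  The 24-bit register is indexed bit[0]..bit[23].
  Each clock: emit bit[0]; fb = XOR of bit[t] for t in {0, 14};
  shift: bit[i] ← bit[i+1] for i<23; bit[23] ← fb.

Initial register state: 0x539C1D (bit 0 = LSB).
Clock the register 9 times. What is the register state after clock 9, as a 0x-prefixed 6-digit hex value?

0xA9A9CE

reg_0 = 0x539C1D
clock 1: out=1, reg = 0xA9CE0E
clock 2: out=0, reg = 0xD4E707
clock 3: out=1, reg = 0x6A7383
clock 4: out=1, reg = 0x3539C1
clock 5: out=1, reg = 0x9A9CE0
clock 6: out=0, reg = 0x4D4E70
clock 7: out=0, reg = 0xA6A738
clock 8: out=0, reg = 0x53539C
clock 9: out=0, reg = 0xA9A9CE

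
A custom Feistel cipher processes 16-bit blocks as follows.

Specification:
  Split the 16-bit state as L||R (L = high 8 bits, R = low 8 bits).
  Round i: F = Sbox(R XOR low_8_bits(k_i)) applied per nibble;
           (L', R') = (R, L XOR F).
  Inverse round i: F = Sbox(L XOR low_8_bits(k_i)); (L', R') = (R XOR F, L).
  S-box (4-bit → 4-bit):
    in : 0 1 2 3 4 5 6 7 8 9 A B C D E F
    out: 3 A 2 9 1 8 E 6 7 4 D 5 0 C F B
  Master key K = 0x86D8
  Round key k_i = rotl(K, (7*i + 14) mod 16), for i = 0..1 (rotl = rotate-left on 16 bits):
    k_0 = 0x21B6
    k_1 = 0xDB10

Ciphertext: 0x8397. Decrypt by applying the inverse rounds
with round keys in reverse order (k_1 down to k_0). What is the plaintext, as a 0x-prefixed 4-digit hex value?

0x64DE

s_0 = ciphertext = 0x8397
s_1 = InvRound(s_0, k_1) = 0xDE83
s_2 = InvRound(s_1, k_0) = 0x64DE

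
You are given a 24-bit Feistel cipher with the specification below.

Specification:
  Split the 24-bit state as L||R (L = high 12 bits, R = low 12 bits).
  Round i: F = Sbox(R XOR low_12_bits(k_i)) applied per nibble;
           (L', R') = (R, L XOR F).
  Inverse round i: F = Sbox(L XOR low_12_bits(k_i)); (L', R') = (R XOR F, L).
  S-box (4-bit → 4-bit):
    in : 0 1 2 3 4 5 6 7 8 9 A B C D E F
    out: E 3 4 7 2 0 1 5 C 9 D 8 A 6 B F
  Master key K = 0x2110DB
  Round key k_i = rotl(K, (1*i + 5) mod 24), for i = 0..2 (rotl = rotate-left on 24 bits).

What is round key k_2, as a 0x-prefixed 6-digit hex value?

K = 0x2110DB
k_0 = rotl(K, (1*0+5) mod 24) = rotl(K, 5) = 0x221B64
k_1 = rotl(K, (1*1+5) mod 24) = rotl(K, 6) = 0x4436C8
k_2 = rotl(K, (1*2+5) mod 24) = rotl(K, 7) = 0x886D90

0x886D90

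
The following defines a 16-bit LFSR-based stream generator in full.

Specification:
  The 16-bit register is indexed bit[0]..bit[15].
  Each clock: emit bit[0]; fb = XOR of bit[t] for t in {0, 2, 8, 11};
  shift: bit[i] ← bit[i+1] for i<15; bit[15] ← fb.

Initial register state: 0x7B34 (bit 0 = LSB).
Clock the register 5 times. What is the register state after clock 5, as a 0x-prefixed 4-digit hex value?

reg_0 = 0x7B34
clock 1: out=0, reg = 0xBD9A
clock 2: out=0, reg = 0x5ECD
clock 3: out=1, reg = 0xAF66
clock 4: out=0, reg = 0xD7B3
clock 5: out=1, reg = 0x6BD9

0x6BD9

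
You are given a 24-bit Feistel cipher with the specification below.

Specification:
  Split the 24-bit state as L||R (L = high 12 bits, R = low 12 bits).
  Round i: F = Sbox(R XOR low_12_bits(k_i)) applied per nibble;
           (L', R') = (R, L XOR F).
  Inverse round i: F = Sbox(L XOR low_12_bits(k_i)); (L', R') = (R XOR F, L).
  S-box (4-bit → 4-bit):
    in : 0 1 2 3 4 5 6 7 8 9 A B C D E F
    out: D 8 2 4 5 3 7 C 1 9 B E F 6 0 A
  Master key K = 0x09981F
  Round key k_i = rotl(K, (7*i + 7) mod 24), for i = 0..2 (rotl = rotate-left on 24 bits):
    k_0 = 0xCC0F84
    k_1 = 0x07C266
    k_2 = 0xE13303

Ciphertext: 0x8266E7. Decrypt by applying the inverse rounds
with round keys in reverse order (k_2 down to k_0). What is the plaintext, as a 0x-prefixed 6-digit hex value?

s_0 = ciphertext = 0x8266E7
s_1 = InvRound(s_0, k_2) = 0x8C4826
s_2 = InvRound(s_1, k_1) = 0x3948C4
s_3 = InvRound(s_2, k_0) = 0x749394

0x749394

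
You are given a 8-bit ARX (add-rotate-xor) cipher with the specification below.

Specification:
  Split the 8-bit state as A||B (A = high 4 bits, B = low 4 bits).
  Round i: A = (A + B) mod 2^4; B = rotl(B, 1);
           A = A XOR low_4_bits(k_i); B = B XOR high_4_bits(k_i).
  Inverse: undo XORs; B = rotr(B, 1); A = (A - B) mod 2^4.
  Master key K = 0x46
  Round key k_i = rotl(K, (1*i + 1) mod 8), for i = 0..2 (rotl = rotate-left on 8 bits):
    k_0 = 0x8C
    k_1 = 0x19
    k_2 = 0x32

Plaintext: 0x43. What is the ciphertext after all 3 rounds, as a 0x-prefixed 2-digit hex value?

s_0 = plaintext = 0x43
s_1 = Round(s_0, k_0) = 0xBE
s_2 = Round(s_1, k_1) = 0x0C
s_3 = Round(s_2, k_2) = 0xEA

0xEA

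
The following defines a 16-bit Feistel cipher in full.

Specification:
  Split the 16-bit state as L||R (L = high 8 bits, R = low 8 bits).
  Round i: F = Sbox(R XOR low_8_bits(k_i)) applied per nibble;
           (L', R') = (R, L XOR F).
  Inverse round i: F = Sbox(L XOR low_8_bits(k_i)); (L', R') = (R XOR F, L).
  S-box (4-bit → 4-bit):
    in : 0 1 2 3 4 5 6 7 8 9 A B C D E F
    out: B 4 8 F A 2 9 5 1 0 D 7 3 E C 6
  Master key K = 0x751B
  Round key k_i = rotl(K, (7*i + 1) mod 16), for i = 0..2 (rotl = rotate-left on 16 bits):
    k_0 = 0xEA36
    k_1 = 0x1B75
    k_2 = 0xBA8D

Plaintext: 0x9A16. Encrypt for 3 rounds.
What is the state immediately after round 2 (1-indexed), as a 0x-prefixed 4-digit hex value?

s_0 = plaintext = 0x9A16
s_1 = Round(s_0, k_0) = 0x1611
s_2 = Round(s_1, k_1) = 0x118C
s_3 = Round(s_2, k_2) = 0x8CA5

0x118C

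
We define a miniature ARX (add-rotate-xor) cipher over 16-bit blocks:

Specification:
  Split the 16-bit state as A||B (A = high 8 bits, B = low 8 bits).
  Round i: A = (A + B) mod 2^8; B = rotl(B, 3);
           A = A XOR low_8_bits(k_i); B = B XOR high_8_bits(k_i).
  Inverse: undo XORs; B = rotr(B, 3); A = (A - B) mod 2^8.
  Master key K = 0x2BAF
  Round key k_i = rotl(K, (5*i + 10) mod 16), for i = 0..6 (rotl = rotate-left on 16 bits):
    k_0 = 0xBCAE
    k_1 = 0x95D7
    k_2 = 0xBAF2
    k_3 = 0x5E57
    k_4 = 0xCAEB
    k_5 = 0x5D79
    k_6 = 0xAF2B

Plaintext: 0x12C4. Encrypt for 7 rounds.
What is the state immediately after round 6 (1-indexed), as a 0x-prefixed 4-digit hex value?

0x40FD

s_0 = plaintext = 0x12C4
s_1 = Round(s_0, k_0) = 0x789A
s_2 = Round(s_1, k_1) = 0xC541
s_3 = Round(s_2, k_2) = 0xF4B0
s_4 = Round(s_3, k_3) = 0xF3DB
s_5 = Round(s_4, k_4) = 0x2514
s_6 = Round(s_5, k_5) = 0x40FD
s_7 = Round(s_6, k_6) = 0x1640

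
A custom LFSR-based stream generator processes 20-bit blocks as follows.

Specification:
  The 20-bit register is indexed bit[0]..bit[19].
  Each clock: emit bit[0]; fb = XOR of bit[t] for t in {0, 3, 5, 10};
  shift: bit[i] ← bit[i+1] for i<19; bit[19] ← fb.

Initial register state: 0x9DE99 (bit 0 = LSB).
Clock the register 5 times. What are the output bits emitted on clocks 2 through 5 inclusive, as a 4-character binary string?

reg_0 = 0x9DE99
clock 1: out=1, reg = 0xCEF4C
clock 2: out=0, reg = 0x677A6
clock 3: out=0, reg = 0x33BD3
clock 4: out=1, reg = 0x99DE9
clock 5: out=1, reg = 0x4CEF4

0011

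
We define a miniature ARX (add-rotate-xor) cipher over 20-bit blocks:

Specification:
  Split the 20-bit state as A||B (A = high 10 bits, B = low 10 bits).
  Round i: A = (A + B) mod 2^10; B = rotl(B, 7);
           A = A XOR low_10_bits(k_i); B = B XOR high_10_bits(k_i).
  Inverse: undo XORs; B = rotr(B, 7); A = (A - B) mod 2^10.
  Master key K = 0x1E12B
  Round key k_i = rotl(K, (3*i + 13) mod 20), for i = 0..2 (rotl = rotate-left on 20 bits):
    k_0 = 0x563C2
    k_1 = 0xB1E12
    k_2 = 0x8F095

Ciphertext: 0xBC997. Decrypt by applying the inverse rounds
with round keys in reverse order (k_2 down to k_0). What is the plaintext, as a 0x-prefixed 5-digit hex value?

0x258FB

s_0 = ciphertext = 0xBC997
s_1 = InvRound(s_0, k_2) = 0x4215F
s_2 = InvRound(s_1, k_1) = 0x94CC7
s_3 = InvRound(s_2, k_0) = 0x258FB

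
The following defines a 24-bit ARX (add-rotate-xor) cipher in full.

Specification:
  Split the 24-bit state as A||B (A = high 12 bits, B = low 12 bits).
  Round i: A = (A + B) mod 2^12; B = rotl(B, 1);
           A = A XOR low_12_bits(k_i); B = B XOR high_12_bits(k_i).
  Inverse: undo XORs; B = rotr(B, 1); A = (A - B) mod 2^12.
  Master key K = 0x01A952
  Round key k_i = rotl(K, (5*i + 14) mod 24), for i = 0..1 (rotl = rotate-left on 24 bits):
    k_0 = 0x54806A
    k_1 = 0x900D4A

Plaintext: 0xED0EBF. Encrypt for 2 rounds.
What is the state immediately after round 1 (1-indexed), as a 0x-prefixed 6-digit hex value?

s_0 = plaintext = 0xED0EBF
s_1 = Round(s_0, k_0) = 0xDE5837
s_2 = Round(s_1, k_1) = 0xB5696F

0xDE5837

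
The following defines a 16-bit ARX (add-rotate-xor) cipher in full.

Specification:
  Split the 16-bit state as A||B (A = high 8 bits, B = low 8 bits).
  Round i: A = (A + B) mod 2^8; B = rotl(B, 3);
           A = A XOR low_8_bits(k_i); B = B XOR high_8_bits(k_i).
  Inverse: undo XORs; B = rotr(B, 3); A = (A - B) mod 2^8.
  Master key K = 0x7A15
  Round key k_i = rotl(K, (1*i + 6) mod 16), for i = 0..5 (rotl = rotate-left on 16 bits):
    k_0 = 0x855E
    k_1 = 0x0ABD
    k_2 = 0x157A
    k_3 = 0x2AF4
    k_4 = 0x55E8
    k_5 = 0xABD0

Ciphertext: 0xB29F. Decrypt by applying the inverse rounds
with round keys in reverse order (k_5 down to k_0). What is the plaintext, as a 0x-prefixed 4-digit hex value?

s_0 = ciphertext = 0xB29F
s_1 = InvRound(s_0, k_5) = 0xDC86
s_2 = InvRound(s_1, k_4) = 0xBA7A
s_3 = InvRound(s_2, k_3) = 0x440A
s_4 = InvRound(s_3, k_2) = 0x5BE3
s_5 = InvRound(s_4, k_1) = 0xA93D
s_6 = InvRound(s_5, k_0) = 0xE017

0xE017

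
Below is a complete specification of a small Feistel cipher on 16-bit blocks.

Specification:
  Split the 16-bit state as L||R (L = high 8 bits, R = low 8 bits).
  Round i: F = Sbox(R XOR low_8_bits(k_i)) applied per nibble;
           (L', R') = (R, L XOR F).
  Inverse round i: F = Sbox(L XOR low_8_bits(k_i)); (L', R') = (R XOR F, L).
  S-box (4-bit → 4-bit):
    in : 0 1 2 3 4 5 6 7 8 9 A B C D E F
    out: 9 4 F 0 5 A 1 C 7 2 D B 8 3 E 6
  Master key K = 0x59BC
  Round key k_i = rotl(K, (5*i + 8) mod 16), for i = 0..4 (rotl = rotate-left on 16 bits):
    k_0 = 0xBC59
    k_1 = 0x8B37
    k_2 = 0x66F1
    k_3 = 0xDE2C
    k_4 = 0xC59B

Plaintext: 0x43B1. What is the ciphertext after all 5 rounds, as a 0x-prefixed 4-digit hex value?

0xB543

s_0 = plaintext = 0x43B1
s_1 = Round(s_0, k_0) = 0xB1A4
s_2 = Round(s_1, k_1) = 0xA491
s_3 = Round(s_2, k_2) = 0x91BD
s_4 = Round(s_3, k_3) = 0xBDB5
s_5 = Round(s_4, k_4) = 0xB543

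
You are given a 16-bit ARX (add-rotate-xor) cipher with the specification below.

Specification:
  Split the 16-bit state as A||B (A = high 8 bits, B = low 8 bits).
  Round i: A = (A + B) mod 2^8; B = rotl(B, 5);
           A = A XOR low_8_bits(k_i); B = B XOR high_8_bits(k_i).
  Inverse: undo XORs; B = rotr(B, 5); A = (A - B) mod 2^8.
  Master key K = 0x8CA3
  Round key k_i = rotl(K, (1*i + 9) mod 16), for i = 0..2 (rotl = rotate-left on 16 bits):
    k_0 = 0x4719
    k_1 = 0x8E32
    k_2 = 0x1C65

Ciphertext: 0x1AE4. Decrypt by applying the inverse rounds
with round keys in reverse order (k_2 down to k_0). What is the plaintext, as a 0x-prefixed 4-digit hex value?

0xF168

s_0 = ciphertext = 0x1AE4
s_1 = InvRound(s_0, k_2) = 0xB8C7
s_2 = InvRound(s_1, k_1) = 0x404A
s_3 = InvRound(s_2, k_0) = 0xF168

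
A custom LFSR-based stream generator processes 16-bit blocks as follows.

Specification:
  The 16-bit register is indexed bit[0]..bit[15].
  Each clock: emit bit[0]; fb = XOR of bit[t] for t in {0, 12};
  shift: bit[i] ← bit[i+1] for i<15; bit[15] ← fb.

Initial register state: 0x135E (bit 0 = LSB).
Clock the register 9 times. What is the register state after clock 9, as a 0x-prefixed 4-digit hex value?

0xD789

reg_0 = 0x135E
clock 1: out=0, reg = 0x89AF
clock 2: out=1, reg = 0xC4D7
clock 3: out=1, reg = 0xE26B
clock 4: out=1, reg = 0xF135
clock 5: out=1, reg = 0x789A
clock 6: out=0, reg = 0xBC4D
clock 7: out=1, reg = 0x5E26
clock 8: out=0, reg = 0xAF13
clock 9: out=1, reg = 0xD789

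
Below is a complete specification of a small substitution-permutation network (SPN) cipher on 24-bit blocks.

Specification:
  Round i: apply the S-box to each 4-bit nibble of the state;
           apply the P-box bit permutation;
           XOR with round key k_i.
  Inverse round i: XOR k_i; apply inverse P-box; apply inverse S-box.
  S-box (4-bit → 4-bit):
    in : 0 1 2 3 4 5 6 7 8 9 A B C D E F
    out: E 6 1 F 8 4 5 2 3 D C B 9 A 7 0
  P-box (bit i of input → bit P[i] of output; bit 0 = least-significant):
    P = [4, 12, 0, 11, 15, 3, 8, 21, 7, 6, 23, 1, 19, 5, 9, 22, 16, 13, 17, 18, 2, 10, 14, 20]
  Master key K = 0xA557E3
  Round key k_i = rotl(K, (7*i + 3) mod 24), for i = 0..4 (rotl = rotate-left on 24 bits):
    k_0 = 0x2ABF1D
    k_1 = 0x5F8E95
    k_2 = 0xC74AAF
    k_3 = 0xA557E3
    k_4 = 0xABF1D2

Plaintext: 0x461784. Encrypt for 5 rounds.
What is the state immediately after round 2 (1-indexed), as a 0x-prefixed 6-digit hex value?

0x80C8B8

s_0 = plaintext = 0x461784
s_1 = Round(s_0, k_0) = 0x393575
s_2 = Round(s_1, k_1) = 0x80C8B8
s_3 = Round(s_2, k_2) = 0xA9FE73
s_4 = Round(s_3, k_3) = 0x320F3A
s_5 = Round(s_4, k_4) = 0xDA3EFF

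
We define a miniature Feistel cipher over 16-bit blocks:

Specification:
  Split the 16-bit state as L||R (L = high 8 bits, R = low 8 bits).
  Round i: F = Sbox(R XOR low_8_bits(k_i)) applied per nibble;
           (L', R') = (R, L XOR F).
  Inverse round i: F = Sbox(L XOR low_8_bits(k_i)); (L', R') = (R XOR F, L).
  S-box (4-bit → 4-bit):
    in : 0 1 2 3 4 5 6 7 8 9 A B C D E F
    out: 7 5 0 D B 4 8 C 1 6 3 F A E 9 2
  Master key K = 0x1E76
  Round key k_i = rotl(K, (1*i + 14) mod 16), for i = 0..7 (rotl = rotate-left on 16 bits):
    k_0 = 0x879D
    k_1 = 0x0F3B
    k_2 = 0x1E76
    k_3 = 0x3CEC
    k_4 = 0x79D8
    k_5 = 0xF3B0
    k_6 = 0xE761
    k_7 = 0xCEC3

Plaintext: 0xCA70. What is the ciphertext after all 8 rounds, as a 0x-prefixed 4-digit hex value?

s_0 = plaintext = 0xCA70
s_1 = Round(s_0, k_0) = 0x7054
s_2 = Round(s_1, k_1) = 0x54F2
s_3 = Round(s_2, k_2) = 0xF24F
s_4 = Round(s_3, k_3) = 0x4FCF
s_5 = Round(s_4, k_4) = 0xCF13
s_6 = Round(s_5, k_5) = 0x13F2
s_7 = Round(s_6, k_6) = 0xF27E
s_8 = Round(s_7, k_7) = 0x7E0C

0x7E0C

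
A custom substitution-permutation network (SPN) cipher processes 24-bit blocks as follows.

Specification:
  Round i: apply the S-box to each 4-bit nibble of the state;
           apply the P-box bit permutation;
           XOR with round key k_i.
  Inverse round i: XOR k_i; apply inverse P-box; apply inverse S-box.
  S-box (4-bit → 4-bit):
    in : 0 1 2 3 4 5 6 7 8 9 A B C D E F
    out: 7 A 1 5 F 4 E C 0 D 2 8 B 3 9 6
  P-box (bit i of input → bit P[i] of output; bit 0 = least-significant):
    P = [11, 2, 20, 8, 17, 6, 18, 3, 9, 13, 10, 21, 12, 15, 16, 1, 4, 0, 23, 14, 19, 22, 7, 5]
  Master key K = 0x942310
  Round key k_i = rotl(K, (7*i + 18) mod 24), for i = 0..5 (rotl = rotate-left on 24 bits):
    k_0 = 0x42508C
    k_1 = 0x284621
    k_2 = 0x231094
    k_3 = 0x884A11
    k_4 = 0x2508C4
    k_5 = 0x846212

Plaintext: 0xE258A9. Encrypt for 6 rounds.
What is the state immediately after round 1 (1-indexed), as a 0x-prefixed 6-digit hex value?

s_0 = plaintext = 0xE258A9
s_1 = Round(s_0, k_0) = 0x5B59FC
s_2 = Round(s_1, k_1) = 0x0D09E5
s_3 = Round(s_2, k_2) = 0x58860D
s_4 = Round(s_3, k_3) = 0xAE66D5
s_5 = Round(s_4, k_4) = 0x56EC96
s_6 = Round(s_5, k_5) = 0x32119D

0x5B59FC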